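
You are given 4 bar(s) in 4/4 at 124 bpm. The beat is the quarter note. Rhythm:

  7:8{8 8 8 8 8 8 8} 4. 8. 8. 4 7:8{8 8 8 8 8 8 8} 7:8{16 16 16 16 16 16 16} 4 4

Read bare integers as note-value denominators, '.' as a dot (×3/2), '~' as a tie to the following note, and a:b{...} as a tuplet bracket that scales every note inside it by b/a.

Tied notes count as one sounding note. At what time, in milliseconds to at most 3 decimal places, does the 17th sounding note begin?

note 17 onset = 76/7b = 5253.456ms

1. 0.0ms @ 0 + 276.498ms (4/7)
2. 276.498ms @ 4/7 + 276.498ms (4/7)
3. 552.995ms @ 8/7 + 276.498ms (4/7)
4. 829.493ms @ 12/7 + 276.498ms (4/7)
5. 1105.991ms @ 16/7 + 276.498ms (4/7)
6. 1382.488ms @ 20/7 + 276.498ms (4/7)
7. 1658.986ms @ 24/7 + 276.498ms (4/7)
8. 1935.484ms @ 4 + 725.806ms (3/2)
9. 2661.29ms @ 11/2 + 362.903ms (3/4)
10. 3024.194ms @ 25/4 + 362.903ms (3/4)
11. 3387.097ms @ 7 + 483.871ms (1)
12. 3870.968ms @ 8 + 276.498ms (4/7)
13. 4147.465ms @ 60/7 + 276.498ms (4/7)
14. 4423.963ms @ 64/7 + 276.498ms (4/7)
15. 4700.461ms @ 68/7 + 276.498ms (4/7)
16. 4976.959ms @ 72/7 + 276.498ms (4/7)
17. 5253.456ms @ 76/7 + 276.498ms (4/7)
18. 5529.954ms @ 80/7 + 276.498ms (4/7)
19. 5806.452ms @ 12 + 138.249ms (2/7)
20. 5944.7ms @ 86/7 + 138.249ms (2/7)
21. 6082.949ms @ 88/7 + 138.249ms (2/7)
22. 6221.198ms @ 90/7 + 138.249ms (2/7)
23. 6359.447ms @ 92/7 + 138.249ms (2/7)
24. 6497.696ms @ 94/7 + 138.249ms (2/7)
25. 6635.945ms @ 96/7 + 138.249ms (2/7)
26. 6774.194ms @ 14 + 483.871ms (1)
27. 7258.065ms @ 15 + 483.871ms (1)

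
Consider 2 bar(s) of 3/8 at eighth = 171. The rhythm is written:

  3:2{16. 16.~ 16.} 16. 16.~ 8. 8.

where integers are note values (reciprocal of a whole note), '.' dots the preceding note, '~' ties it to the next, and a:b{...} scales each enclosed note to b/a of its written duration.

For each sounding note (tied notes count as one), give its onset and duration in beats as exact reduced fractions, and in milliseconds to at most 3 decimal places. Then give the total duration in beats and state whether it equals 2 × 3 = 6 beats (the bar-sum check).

1) 0.0ms=0b +175.439ms=1/2b
2) 175.439ms=1/2b +350.877ms=1b
3) 526.316ms=3/2b +263.158ms=3/4b
4) 789.474ms=9/4b +789.474ms=9/4b
5) 1578.947ms=9/2b +526.316ms=3/2b
Σ=6b of 6 (171bpm 3/8) — PASS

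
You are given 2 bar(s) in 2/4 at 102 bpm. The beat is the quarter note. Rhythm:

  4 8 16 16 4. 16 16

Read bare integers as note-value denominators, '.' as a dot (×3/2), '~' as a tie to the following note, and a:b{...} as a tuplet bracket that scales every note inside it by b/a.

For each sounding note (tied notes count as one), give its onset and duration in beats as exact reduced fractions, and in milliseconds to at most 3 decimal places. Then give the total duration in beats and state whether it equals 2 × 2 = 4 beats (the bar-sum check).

1) 0.0ms=0b +588.235ms=1b
2) 588.235ms=1b +294.118ms=1/2b
3) 882.353ms=3/2b +147.059ms=1/4b
4) 1029.412ms=7/4b +147.059ms=1/4b
5) 1176.471ms=2b +882.353ms=3/2b
6) 2058.824ms=7/2b +147.059ms=1/4b
7) 2205.882ms=15/4b +147.059ms=1/4b
Σ=4b of 4 (102bpm 2/4) — PASS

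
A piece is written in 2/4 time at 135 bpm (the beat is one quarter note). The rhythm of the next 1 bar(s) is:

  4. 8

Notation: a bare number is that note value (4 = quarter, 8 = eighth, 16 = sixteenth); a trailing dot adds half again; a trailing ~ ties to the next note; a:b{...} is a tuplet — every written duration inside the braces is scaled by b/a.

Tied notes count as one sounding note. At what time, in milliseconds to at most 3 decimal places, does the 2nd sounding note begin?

note 2 onset = 3/2b = 666.667ms

1. 0.0ms @ 0 + 666.667ms (3/2)
2. 666.667ms @ 3/2 + 222.222ms (1/2)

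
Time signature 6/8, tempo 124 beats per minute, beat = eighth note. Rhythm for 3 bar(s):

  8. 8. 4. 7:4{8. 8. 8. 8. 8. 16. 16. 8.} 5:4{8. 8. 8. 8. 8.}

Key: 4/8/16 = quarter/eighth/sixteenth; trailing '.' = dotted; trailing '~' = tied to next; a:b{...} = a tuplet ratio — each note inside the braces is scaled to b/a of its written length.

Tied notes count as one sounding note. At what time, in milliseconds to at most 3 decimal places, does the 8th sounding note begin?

1. 0.0ms @ 0 + 725.806ms (3/2)
2. 725.806ms @ 3/2 + 725.806ms (3/2)
3. 1451.613ms @ 3 + 1451.613ms (3)
4. 2903.226ms @ 6 + 414.747ms (6/7)
5. 3317.972ms @ 48/7 + 414.747ms (6/7)
6. 3732.719ms @ 54/7 + 414.747ms (6/7)
7. 4147.465ms @ 60/7 + 414.747ms (6/7)
8. 4562.212ms @ 66/7 + 414.747ms (6/7)
9. 4976.959ms @ 72/7 + 207.373ms (3/7)
10. 5184.332ms @ 75/7 + 207.373ms (3/7)
11. 5391.705ms @ 78/7 + 414.747ms (6/7)
12. 5806.452ms @ 12 + 580.645ms (6/5)
13. 6387.097ms @ 66/5 + 580.645ms (6/5)
14. 6967.742ms @ 72/5 + 580.645ms (6/5)
15. 7548.387ms @ 78/5 + 580.645ms (6/5)
16. 8129.032ms @ 84/5 + 580.645ms (6/5)

note 8 onset = 66/7b = 4562.212ms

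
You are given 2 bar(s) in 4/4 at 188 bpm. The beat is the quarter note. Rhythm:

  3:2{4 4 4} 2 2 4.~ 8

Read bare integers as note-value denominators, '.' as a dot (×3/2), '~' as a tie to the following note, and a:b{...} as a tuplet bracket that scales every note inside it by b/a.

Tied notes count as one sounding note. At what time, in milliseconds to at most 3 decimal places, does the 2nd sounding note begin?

note 2 onset = 2/3b = 212.766ms

1. 0.0ms @ 0 + 212.766ms (2/3)
2. 212.766ms @ 2/3 + 212.766ms (2/3)
3. 425.532ms @ 4/3 + 212.766ms (2/3)
4. 638.298ms @ 2 + 638.298ms (2)
5. 1276.596ms @ 4 + 638.298ms (2)
6. 1914.894ms @ 6 + 638.298ms (2)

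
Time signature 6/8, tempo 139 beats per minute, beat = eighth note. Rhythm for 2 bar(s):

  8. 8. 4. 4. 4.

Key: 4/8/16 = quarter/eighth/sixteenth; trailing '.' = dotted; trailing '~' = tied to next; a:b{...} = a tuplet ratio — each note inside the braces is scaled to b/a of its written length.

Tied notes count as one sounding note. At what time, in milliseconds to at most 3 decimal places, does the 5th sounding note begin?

1. 0.0ms @ 0 + 647.482ms (3/2)
2. 647.482ms @ 3/2 + 647.482ms (3/2)
3. 1294.964ms @ 3 + 1294.964ms (3)
4. 2589.928ms @ 6 + 1294.964ms (3)
5. 3884.892ms @ 9 + 1294.964ms (3)

note 5 onset = 9b = 3884.892ms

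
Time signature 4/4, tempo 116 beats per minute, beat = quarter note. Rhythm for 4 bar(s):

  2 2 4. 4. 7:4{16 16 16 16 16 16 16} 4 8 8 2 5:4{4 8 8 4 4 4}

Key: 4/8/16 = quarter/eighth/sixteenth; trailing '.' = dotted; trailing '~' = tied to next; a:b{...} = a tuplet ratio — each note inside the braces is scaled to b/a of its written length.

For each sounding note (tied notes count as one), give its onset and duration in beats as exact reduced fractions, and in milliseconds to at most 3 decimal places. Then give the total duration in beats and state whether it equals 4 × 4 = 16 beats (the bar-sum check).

1) 0.0ms=0b +1034.483ms=2b
2) 1034.483ms=2b +1034.483ms=2b
3) 2068.966ms=4b +775.862ms=3/2b
4) 2844.828ms=11/2b +775.862ms=3/2b
5) 3620.69ms=7b +73.892ms=1/7b
6) 3694.581ms=50/7b +73.892ms=1/7b
7) 3768.473ms=51/7b +73.892ms=1/7b
8) 3842.365ms=52/7b +73.892ms=1/7b
9) 3916.256ms=53/7b +73.892ms=1/7b
10) 3990.148ms=54/7b +73.892ms=1/7b
11) 4064.039ms=55/7b +73.892ms=1/7b
12) 4137.931ms=8b +517.241ms=1b
13) 4655.172ms=9b +258.621ms=1/2b
14) 4913.793ms=19/2b +258.621ms=1/2b
15) 5172.414ms=10b +1034.483ms=2b
16) 6206.897ms=12b +413.793ms=4/5b
17) 6620.69ms=64/5b +206.897ms=2/5b
18) 6827.586ms=66/5b +206.897ms=2/5b
19) 7034.483ms=68/5b +413.793ms=4/5b
20) 7448.276ms=72/5b +413.793ms=4/5b
21) 7862.069ms=76/5b +413.793ms=4/5b
Σ=16b of 16 (116bpm 4/4) — PASS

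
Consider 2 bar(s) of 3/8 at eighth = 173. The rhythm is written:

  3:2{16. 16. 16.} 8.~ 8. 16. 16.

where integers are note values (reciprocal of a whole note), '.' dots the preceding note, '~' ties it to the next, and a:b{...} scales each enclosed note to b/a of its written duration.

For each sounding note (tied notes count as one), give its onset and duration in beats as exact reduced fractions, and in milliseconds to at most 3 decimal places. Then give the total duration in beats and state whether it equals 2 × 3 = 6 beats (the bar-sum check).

1) 0.0ms=0b +173.41ms=1/2b
2) 173.41ms=1/2b +173.41ms=1/2b
3) 346.821ms=1b +173.41ms=1/2b
4) 520.231ms=3/2b +1040.462ms=3b
5) 1560.694ms=9/2b +260.116ms=3/4b
6) 1820.809ms=21/4b +260.116ms=3/4b
Σ=6b of 6 (173bpm 3/8) — PASS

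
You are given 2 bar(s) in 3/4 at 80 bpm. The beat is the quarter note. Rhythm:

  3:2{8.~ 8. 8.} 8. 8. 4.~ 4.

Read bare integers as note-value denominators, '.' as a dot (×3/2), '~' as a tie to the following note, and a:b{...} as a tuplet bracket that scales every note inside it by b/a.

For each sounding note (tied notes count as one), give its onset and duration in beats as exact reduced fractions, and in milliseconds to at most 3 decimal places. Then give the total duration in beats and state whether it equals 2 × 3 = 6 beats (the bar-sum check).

1) 0.0ms=0b +750.0ms=1b
2) 750.0ms=1b +375.0ms=1/2b
3) 1125.0ms=3/2b +562.5ms=3/4b
4) 1687.5ms=9/4b +562.5ms=3/4b
5) 2250.0ms=3b +2250.0ms=3b
Σ=6b of 6 (80bpm 3/4) — PASS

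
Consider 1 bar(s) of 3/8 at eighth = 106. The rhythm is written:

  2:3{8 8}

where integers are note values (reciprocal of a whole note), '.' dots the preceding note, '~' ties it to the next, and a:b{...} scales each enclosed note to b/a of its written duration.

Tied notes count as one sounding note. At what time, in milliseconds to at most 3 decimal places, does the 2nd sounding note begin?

1. 0.0ms @ 0 + 849.057ms (3/2)
2. 849.057ms @ 3/2 + 849.057ms (3/2)

note 2 onset = 3/2b = 849.057ms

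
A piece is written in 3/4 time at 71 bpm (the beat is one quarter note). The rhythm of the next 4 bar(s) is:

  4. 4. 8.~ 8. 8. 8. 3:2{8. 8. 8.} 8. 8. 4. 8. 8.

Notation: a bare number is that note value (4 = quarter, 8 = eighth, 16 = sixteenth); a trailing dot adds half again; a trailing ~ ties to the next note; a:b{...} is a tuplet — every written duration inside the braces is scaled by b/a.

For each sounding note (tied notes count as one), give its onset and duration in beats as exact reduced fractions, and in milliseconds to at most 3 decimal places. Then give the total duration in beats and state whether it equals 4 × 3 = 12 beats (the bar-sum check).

1) 0.0ms=0b +1267.606ms=3/2b
2) 1267.606ms=3/2b +1267.606ms=3/2b
3) 2535.211ms=3b +1267.606ms=3/2b
4) 3802.817ms=9/2b +633.803ms=3/4b
5) 4436.62ms=21/4b +633.803ms=3/4b
6) 5070.423ms=6b +422.535ms=1/2b
7) 5492.958ms=13/2b +422.535ms=1/2b
8) 5915.493ms=7b +422.535ms=1/2b
9) 6338.028ms=15/2b +633.803ms=3/4b
10) 6971.831ms=33/4b +633.803ms=3/4b
11) 7605.634ms=9b +1267.606ms=3/2b
12) 8873.239ms=21/2b +633.803ms=3/4b
13) 9507.042ms=45/4b +633.803ms=3/4b
Σ=12b of 12 (71bpm 3/4) — PASS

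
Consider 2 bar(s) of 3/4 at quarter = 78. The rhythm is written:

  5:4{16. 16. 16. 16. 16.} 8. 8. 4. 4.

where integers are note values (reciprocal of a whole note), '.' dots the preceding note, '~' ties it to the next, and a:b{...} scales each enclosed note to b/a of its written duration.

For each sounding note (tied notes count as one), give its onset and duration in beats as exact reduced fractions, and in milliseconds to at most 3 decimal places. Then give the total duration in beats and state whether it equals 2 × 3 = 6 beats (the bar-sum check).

1) 0.0ms=0b +230.769ms=3/10b
2) 230.769ms=3/10b +230.769ms=3/10b
3) 461.538ms=3/5b +230.769ms=3/10b
4) 692.308ms=9/10b +230.769ms=3/10b
5) 923.077ms=6/5b +230.769ms=3/10b
6) 1153.846ms=3/2b +576.923ms=3/4b
7) 1730.769ms=9/4b +576.923ms=3/4b
8) 2307.692ms=3b +1153.846ms=3/2b
9) 3461.538ms=9/2b +1153.846ms=3/2b
Σ=6b of 6 (78bpm 3/4) — PASS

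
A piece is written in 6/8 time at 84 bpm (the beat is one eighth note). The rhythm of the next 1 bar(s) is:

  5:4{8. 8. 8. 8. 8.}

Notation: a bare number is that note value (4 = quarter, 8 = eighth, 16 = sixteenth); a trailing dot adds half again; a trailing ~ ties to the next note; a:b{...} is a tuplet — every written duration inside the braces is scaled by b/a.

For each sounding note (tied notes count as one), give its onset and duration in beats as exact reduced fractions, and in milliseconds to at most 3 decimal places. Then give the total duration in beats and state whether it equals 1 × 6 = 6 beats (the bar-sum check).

1) 0.0ms=0b +857.143ms=6/5b
2) 857.143ms=6/5b +857.143ms=6/5b
3) 1714.286ms=12/5b +857.143ms=6/5b
4) 2571.429ms=18/5b +857.143ms=6/5b
5) 3428.571ms=24/5b +857.143ms=6/5b
Σ=6b of 6 (84bpm 6/8) — PASS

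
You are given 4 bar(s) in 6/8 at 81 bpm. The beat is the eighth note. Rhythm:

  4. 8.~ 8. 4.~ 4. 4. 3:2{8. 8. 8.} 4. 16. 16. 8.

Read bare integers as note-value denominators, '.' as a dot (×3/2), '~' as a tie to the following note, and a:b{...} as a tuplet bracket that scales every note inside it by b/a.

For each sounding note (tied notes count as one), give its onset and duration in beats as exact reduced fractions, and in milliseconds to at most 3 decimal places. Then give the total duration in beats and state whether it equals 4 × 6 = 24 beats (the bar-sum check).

1) 0.0ms=0b +2222.222ms=3b
2) 2222.222ms=3b +2222.222ms=3b
3) 4444.444ms=6b +4444.444ms=6b
4) 8888.889ms=12b +2222.222ms=3b
5) 11111.111ms=15b +740.741ms=1b
6) 11851.852ms=16b +740.741ms=1b
7) 12592.593ms=17b +740.741ms=1b
8) 13333.333ms=18b +2222.222ms=3b
9) 15555.556ms=21b +555.556ms=3/4b
10) 16111.111ms=87/4b +555.556ms=3/4b
11) 16666.667ms=45/2b +1111.111ms=3/2b
Σ=24b of 24 (81bpm 6/8) — PASS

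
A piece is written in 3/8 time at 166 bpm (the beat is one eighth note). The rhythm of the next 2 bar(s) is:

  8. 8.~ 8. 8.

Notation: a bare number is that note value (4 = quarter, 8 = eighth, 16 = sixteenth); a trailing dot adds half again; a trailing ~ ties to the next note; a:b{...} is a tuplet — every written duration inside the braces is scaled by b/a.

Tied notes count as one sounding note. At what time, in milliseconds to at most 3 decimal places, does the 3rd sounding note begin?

1. 0.0ms @ 0 + 542.169ms (3/2)
2. 542.169ms @ 3/2 + 1084.337ms (3)
3. 1626.506ms @ 9/2 + 542.169ms (3/2)

note 3 onset = 9/2b = 1626.506ms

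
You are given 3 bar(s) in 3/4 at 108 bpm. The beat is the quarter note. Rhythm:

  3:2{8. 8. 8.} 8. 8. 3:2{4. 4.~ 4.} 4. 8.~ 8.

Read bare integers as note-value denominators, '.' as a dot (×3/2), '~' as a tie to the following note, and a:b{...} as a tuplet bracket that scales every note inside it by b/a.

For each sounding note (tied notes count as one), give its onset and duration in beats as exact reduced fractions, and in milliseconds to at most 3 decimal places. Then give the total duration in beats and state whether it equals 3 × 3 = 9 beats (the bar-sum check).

1) 0.0ms=0b +277.778ms=1/2b
2) 277.778ms=1/2b +277.778ms=1/2b
3) 555.556ms=1b +277.778ms=1/2b
4) 833.333ms=3/2b +416.667ms=3/4b
5) 1250.0ms=9/4b +416.667ms=3/4b
6) 1666.667ms=3b +555.556ms=1b
7) 2222.222ms=4b +1111.111ms=2b
8) 3333.333ms=6b +833.333ms=3/2b
9) 4166.667ms=15/2b +833.333ms=3/2b
Σ=9b of 9 (108bpm 3/4) — PASS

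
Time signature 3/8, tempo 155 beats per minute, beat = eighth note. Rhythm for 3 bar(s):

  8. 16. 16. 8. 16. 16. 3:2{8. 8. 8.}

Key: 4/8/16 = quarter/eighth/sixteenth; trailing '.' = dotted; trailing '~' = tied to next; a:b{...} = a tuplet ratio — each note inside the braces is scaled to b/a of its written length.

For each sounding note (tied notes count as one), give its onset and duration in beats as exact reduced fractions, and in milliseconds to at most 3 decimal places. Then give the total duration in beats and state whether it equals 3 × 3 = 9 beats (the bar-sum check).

1) 0.0ms=0b +580.645ms=3/2b
2) 580.645ms=3/2b +290.323ms=3/4b
3) 870.968ms=9/4b +290.323ms=3/4b
4) 1161.29ms=3b +580.645ms=3/2b
5) 1741.935ms=9/2b +290.323ms=3/4b
6) 2032.258ms=21/4b +290.323ms=3/4b
7) 2322.581ms=6b +387.097ms=1b
8) 2709.677ms=7b +387.097ms=1b
9) 3096.774ms=8b +387.097ms=1b
Σ=9b of 9 (155bpm 3/8) — PASS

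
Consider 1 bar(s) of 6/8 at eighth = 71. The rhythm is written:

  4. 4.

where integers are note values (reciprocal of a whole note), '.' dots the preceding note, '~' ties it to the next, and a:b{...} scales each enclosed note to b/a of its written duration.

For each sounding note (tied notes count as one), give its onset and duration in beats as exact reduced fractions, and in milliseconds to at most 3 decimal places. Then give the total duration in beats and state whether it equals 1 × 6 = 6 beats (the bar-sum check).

1) 0.0ms=0b +2535.211ms=3b
2) 2535.211ms=3b +2535.211ms=3b
Σ=6b of 6 (71bpm 6/8) — PASS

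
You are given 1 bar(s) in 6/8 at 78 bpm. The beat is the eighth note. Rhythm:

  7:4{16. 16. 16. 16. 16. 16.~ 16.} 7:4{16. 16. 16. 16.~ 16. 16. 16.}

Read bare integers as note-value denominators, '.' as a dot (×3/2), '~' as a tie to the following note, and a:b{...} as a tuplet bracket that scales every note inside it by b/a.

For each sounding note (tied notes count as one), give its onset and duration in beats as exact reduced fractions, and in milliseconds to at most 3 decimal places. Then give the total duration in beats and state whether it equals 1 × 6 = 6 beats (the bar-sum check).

1) 0.0ms=0b +329.67ms=3/7b
2) 329.67ms=3/7b +329.67ms=3/7b
3) 659.341ms=6/7b +329.67ms=3/7b
4) 989.011ms=9/7b +329.67ms=3/7b
5) 1318.681ms=12/7b +329.67ms=3/7b
6) 1648.352ms=15/7b +659.341ms=6/7b
7) 2307.692ms=3b +329.67ms=3/7b
8) 2637.363ms=24/7b +329.67ms=3/7b
9) 2967.033ms=27/7b +329.67ms=3/7b
10) 3296.703ms=30/7b +659.341ms=6/7b
11) 3956.044ms=36/7b +329.67ms=3/7b
12) 4285.714ms=39/7b +329.67ms=3/7b
Σ=6b of 6 (78bpm 6/8) — PASS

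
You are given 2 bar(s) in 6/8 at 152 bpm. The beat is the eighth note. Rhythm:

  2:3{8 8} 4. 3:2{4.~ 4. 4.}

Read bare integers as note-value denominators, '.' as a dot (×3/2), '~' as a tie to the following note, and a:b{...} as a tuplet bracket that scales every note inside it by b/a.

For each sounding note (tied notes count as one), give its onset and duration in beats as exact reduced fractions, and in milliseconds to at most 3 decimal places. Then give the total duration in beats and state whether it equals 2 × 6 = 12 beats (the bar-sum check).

1) 0.0ms=0b +592.105ms=3/2b
2) 592.105ms=3/2b +592.105ms=3/2b
3) 1184.211ms=3b +1184.211ms=3b
4) 2368.421ms=6b +1578.947ms=4b
5) 3947.368ms=10b +789.474ms=2b
Σ=12b of 12 (152bpm 6/8) — PASS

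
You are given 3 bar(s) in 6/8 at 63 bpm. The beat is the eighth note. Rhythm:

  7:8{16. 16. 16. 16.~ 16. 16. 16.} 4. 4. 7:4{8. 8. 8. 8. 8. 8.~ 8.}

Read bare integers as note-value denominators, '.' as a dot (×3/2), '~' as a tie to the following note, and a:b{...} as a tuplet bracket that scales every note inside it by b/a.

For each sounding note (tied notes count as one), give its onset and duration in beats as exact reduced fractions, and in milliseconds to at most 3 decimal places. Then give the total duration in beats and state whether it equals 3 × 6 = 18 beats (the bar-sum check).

1) 0.0ms=0b +816.327ms=6/7b
2) 816.327ms=6/7b +816.327ms=6/7b
3) 1632.653ms=12/7b +816.327ms=6/7b
4) 2448.98ms=18/7b +1632.653ms=12/7b
5) 4081.633ms=30/7b +816.327ms=6/7b
6) 4897.959ms=36/7b +816.327ms=6/7b
7) 5714.286ms=6b +2857.143ms=3b
8) 8571.429ms=9b +2857.143ms=3b
9) 11428.571ms=12b +816.327ms=6/7b
10) 12244.898ms=90/7b +816.327ms=6/7b
11) 13061.224ms=96/7b +816.327ms=6/7b
12) 13877.551ms=102/7b +816.327ms=6/7b
13) 14693.878ms=108/7b +816.327ms=6/7b
14) 15510.204ms=114/7b +1632.653ms=12/7b
Σ=18b of 18 (63bpm 6/8) — PASS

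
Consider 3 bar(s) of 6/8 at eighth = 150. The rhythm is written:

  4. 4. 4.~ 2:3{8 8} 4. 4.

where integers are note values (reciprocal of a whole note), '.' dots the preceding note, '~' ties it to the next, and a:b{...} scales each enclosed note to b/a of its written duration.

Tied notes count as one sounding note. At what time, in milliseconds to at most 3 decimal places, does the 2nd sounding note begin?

note 2 onset = 3b = 1200.0ms

1. 0.0ms @ 0 + 1200.0ms (3)
2. 1200.0ms @ 3 + 1200.0ms (3)
3. 2400.0ms @ 6 + 1800.0ms (9/2)
4. 4200.0ms @ 21/2 + 600.0ms (3/2)
5. 4800.0ms @ 12 + 1200.0ms (3)
6. 6000.0ms @ 15 + 1200.0ms (3)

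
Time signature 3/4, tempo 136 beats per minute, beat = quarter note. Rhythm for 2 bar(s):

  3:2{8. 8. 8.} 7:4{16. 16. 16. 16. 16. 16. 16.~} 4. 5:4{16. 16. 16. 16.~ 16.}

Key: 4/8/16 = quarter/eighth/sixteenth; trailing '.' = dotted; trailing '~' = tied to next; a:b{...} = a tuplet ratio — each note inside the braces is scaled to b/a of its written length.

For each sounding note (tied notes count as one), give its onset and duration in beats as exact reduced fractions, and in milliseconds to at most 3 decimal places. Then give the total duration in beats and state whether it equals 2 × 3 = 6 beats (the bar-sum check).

1) 0.0ms=0b +220.588ms=1/2b
2) 220.588ms=1/2b +220.588ms=1/2b
3) 441.176ms=1b +220.588ms=1/2b
4) 661.765ms=3/2b +94.538ms=3/14b
5) 756.303ms=12/7b +94.538ms=3/14b
6) 850.84ms=27/14b +94.538ms=3/14b
7) 945.378ms=15/7b +94.538ms=3/14b
8) 1039.916ms=33/14b +94.538ms=3/14b
9) 1134.454ms=18/7b +94.538ms=3/14b
10) 1228.992ms=39/14b +756.303ms=12/7b
11) 1985.294ms=9/2b +132.353ms=3/10b
12) 2117.647ms=24/5b +132.353ms=3/10b
13) 2250.0ms=51/10b +132.353ms=3/10b
14) 2382.353ms=27/5b +264.706ms=3/5b
Σ=6b of 6 (136bpm 3/4) — PASS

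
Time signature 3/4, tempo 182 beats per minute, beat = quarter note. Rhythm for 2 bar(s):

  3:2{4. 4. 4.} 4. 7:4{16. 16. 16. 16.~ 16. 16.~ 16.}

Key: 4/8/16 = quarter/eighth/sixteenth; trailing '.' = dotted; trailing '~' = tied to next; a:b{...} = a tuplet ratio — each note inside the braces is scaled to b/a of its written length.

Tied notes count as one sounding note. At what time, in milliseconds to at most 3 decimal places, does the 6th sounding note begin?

1. 0.0ms @ 0 + 329.67ms (1)
2. 329.67ms @ 1 + 329.67ms (1)
3. 659.341ms @ 2 + 329.67ms (1)
4. 989.011ms @ 3 + 494.505ms (3/2)
5. 1483.516ms @ 9/2 + 70.644ms (3/14)
6. 1554.16ms @ 33/7 + 70.644ms (3/14)
7. 1624.804ms @ 69/14 + 70.644ms (3/14)
8. 1695.447ms @ 36/7 + 141.287ms (3/7)
9. 1836.735ms @ 39/7 + 141.287ms (3/7)

note 6 onset = 33/7b = 1554.16ms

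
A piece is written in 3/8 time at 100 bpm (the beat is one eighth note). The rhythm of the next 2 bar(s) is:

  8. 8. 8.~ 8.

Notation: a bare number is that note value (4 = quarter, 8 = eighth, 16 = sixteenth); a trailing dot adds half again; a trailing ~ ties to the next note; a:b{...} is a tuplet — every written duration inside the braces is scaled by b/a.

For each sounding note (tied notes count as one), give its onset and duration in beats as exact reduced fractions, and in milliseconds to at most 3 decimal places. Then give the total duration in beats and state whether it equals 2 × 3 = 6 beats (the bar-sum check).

1) 0.0ms=0b +900.0ms=3/2b
2) 900.0ms=3/2b +900.0ms=3/2b
3) 1800.0ms=3b +1800.0ms=3b
Σ=6b of 6 (100bpm 3/8) — PASS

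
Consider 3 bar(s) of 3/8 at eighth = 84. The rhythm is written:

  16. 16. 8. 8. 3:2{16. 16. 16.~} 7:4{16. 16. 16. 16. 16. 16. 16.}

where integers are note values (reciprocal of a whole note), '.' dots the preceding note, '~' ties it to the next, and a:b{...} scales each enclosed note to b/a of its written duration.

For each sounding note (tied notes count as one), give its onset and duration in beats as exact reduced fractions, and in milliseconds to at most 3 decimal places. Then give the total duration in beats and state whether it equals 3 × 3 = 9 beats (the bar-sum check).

1) 0.0ms=0b +535.714ms=3/4b
2) 535.714ms=3/4b +535.714ms=3/4b
3) 1071.429ms=3/2b +1071.429ms=3/2b
4) 2142.857ms=3b +1071.429ms=3/2b
5) 3214.286ms=9/2b +357.143ms=1/2b
6) 3571.429ms=5b +357.143ms=1/2b
7) 3928.571ms=11/2b +663.265ms=13/14b
8) 4591.837ms=45/7b +306.122ms=3/7b
9) 4897.959ms=48/7b +306.122ms=3/7b
10) 5204.082ms=51/7b +306.122ms=3/7b
11) 5510.204ms=54/7b +306.122ms=3/7b
12) 5816.327ms=57/7b +306.122ms=3/7b
13) 6122.449ms=60/7b +306.122ms=3/7b
Σ=9b of 9 (84bpm 3/8) — PASS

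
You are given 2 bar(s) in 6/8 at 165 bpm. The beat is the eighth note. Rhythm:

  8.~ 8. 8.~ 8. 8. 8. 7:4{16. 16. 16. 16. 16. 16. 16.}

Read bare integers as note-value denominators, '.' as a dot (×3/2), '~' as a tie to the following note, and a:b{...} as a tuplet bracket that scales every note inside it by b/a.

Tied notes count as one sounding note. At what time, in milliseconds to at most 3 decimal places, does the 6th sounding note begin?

note 6 onset = 66/7b = 3428.571ms

1. 0.0ms @ 0 + 1090.909ms (3)
2. 1090.909ms @ 3 + 1090.909ms (3)
3. 2181.818ms @ 6 + 545.455ms (3/2)
4. 2727.273ms @ 15/2 + 545.455ms (3/2)
5. 3272.727ms @ 9 + 155.844ms (3/7)
6. 3428.571ms @ 66/7 + 155.844ms (3/7)
7. 3584.416ms @ 69/7 + 155.844ms (3/7)
8. 3740.26ms @ 72/7 + 155.844ms (3/7)
9. 3896.104ms @ 75/7 + 155.844ms (3/7)
10. 4051.948ms @ 78/7 + 155.844ms (3/7)
11. 4207.792ms @ 81/7 + 155.844ms (3/7)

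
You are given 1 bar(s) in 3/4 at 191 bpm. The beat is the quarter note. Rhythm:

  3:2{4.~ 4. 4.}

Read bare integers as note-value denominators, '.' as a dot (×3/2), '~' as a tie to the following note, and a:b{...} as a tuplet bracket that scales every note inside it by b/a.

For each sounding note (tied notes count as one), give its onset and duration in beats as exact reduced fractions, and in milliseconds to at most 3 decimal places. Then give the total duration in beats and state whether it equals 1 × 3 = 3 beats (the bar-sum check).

1) 0.0ms=0b +628.272ms=2b
2) 628.272ms=2b +314.136ms=1b
Σ=3b of 3 (191bpm 3/4) — PASS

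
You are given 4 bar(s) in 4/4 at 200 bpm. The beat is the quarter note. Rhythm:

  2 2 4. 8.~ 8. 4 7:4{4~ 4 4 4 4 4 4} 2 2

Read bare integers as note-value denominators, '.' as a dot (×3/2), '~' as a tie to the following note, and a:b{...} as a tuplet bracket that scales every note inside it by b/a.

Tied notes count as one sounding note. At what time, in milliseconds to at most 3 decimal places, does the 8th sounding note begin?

1. 0.0ms @ 0 + 600.0ms (2)
2. 600.0ms @ 2 + 600.0ms (2)
3. 1200.0ms @ 4 + 450.0ms (3/2)
4. 1650.0ms @ 11/2 + 450.0ms (3/2)
5. 2100.0ms @ 7 + 300.0ms (1)
6. 2400.0ms @ 8 + 342.857ms (8/7)
7. 2742.857ms @ 64/7 + 171.429ms (4/7)
8. 2914.286ms @ 68/7 + 171.429ms (4/7)
9. 3085.714ms @ 72/7 + 171.429ms (4/7)
10. 3257.143ms @ 76/7 + 171.429ms (4/7)
11. 3428.571ms @ 80/7 + 171.429ms (4/7)
12. 3600.0ms @ 12 + 600.0ms (2)
13. 4200.0ms @ 14 + 600.0ms (2)

note 8 onset = 68/7b = 2914.286ms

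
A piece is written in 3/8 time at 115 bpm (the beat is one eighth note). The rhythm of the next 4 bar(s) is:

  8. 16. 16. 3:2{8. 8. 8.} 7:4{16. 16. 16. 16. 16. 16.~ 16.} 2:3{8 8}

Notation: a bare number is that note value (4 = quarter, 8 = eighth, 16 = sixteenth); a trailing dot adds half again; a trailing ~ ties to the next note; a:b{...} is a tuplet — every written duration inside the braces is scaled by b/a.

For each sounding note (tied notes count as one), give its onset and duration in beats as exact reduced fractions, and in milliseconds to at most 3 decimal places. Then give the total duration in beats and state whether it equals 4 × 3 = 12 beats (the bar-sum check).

1) 0.0ms=0b +782.609ms=3/2b
2) 782.609ms=3/2b +391.304ms=3/4b
3) 1173.913ms=9/4b +391.304ms=3/4b
4) 1565.217ms=3b +521.739ms=1b
5) 2086.957ms=4b +521.739ms=1b
6) 2608.696ms=5b +521.739ms=1b
7) 3130.435ms=6b +223.602ms=3/7b
8) 3354.037ms=45/7b +223.602ms=3/7b
9) 3577.64ms=48/7b +223.602ms=3/7b
10) 3801.242ms=51/7b +223.602ms=3/7b
11) 4024.845ms=54/7b +223.602ms=3/7b
12) 4248.447ms=57/7b +447.205ms=6/7b
13) 4695.652ms=9b +782.609ms=3/2b
14) 5478.261ms=21/2b +782.609ms=3/2b
Σ=12b of 12 (115bpm 3/8) — PASS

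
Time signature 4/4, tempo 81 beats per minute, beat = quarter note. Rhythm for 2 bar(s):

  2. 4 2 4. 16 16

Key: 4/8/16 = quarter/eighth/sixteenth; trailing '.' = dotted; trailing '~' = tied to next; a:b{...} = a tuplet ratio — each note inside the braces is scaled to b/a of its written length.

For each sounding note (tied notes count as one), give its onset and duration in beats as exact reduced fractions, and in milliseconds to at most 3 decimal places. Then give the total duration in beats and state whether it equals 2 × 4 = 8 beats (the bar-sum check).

1) 0.0ms=0b +2222.222ms=3b
2) 2222.222ms=3b +740.741ms=1b
3) 2962.963ms=4b +1481.481ms=2b
4) 4444.444ms=6b +1111.111ms=3/2b
5) 5555.556ms=15/2b +185.185ms=1/4b
6) 5740.741ms=31/4b +185.185ms=1/4b
Σ=8b of 8 (81bpm 4/4) — PASS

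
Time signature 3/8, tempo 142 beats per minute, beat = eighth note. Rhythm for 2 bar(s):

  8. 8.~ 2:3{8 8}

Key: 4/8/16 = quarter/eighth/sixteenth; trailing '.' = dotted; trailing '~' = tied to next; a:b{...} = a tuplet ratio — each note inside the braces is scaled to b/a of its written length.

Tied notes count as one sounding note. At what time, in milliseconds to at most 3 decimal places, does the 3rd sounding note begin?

1. 0.0ms @ 0 + 633.803ms (3/2)
2. 633.803ms @ 3/2 + 1267.606ms (3)
3. 1901.408ms @ 9/2 + 633.803ms (3/2)

note 3 onset = 9/2b = 1901.408ms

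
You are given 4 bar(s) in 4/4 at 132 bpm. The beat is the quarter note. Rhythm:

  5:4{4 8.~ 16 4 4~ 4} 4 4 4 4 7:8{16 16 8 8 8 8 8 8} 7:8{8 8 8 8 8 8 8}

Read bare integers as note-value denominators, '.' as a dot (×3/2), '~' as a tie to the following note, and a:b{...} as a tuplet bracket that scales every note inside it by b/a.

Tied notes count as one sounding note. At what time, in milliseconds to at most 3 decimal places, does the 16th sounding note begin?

1. 0.0ms @ 0 + 363.636ms (4/5)
2. 363.636ms @ 4/5 + 363.636ms (4/5)
3. 727.273ms @ 8/5 + 363.636ms (4/5)
4. 1090.909ms @ 12/5 + 727.273ms (8/5)
5. 1818.182ms @ 4 + 454.545ms (1)
6. 2272.727ms @ 5 + 454.545ms (1)
7. 2727.273ms @ 6 + 454.545ms (1)
8. 3181.818ms @ 7 + 454.545ms (1)
9. 3636.364ms @ 8 + 129.87ms (2/7)
10. 3766.234ms @ 58/7 + 129.87ms (2/7)
11. 3896.104ms @ 60/7 + 259.74ms (4/7)
12. 4155.844ms @ 64/7 + 259.74ms (4/7)
13. 4415.584ms @ 68/7 + 259.74ms (4/7)
14. 4675.325ms @ 72/7 + 259.74ms (4/7)
15. 4935.065ms @ 76/7 + 259.74ms (4/7)
16. 5194.805ms @ 80/7 + 259.74ms (4/7)
17. 5454.545ms @ 12 + 259.74ms (4/7)
18. 5714.286ms @ 88/7 + 259.74ms (4/7)
19. 5974.026ms @ 92/7 + 259.74ms (4/7)
20. 6233.766ms @ 96/7 + 259.74ms (4/7)
21. 6493.506ms @ 100/7 + 259.74ms (4/7)
22. 6753.247ms @ 104/7 + 259.74ms (4/7)
23. 7012.987ms @ 108/7 + 259.74ms (4/7)

note 16 onset = 80/7b = 5194.805ms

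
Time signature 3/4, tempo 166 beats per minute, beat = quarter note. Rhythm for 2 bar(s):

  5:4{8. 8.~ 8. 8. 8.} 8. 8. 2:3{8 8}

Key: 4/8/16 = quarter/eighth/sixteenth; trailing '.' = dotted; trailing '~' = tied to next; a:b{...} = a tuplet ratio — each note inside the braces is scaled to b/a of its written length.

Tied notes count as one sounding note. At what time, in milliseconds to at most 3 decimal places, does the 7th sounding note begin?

note 7 onset = 9/2b = 1626.506ms

1. 0.0ms @ 0 + 216.867ms (3/5)
2. 216.867ms @ 3/5 + 433.735ms (6/5)
3. 650.602ms @ 9/5 + 216.867ms (3/5)
4. 867.47ms @ 12/5 + 216.867ms (3/5)
5. 1084.337ms @ 3 + 271.084ms (3/4)
6. 1355.422ms @ 15/4 + 271.084ms (3/4)
7. 1626.506ms @ 9/2 + 271.084ms (3/4)
8. 1897.59ms @ 21/4 + 271.084ms (3/4)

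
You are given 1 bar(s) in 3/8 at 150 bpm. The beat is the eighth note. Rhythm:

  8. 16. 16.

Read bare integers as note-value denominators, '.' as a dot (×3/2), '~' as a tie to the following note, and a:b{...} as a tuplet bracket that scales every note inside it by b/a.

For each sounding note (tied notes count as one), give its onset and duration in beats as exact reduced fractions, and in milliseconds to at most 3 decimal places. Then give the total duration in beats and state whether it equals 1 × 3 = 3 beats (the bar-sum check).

1) 0.0ms=0b +600.0ms=3/2b
2) 600.0ms=3/2b +300.0ms=3/4b
3) 900.0ms=9/4b +300.0ms=3/4b
Σ=3b of 3 (150bpm 3/8) — PASS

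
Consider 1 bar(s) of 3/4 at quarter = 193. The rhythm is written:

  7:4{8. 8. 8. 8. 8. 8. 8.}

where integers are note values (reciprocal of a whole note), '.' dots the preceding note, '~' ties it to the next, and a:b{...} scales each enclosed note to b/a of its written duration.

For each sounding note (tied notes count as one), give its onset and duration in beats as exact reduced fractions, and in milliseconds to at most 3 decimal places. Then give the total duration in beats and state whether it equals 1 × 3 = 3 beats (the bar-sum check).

1) 0.0ms=0b +133.235ms=3/7b
2) 133.235ms=3/7b +133.235ms=3/7b
3) 266.469ms=6/7b +133.235ms=3/7b
4) 399.704ms=9/7b +133.235ms=3/7b
5) 532.939ms=12/7b +133.235ms=3/7b
6) 666.173ms=15/7b +133.235ms=3/7b
7) 799.408ms=18/7b +133.235ms=3/7b
Σ=3b of 3 (193bpm 3/4) — PASS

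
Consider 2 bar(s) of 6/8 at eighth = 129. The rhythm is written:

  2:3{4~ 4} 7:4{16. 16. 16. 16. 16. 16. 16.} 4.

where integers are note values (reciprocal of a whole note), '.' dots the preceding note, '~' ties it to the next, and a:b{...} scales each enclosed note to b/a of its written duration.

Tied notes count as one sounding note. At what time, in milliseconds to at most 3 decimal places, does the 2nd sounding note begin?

note 2 onset = 6b = 2790.698ms

1. 0.0ms @ 0 + 2790.698ms (6)
2. 2790.698ms @ 6 + 199.336ms (3/7)
3. 2990.033ms @ 45/7 + 199.336ms (3/7)
4. 3189.369ms @ 48/7 + 199.336ms (3/7)
5. 3388.704ms @ 51/7 + 199.336ms (3/7)
6. 3588.04ms @ 54/7 + 199.336ms (3/7)
7. 3787.375ms @ 57/7 + 199.336ms (3/7)
8. 3986.711ms @ 60/7 + 199.336ms (3/7)
9. 4186.047ms @ 9 + 1395.349ms (3)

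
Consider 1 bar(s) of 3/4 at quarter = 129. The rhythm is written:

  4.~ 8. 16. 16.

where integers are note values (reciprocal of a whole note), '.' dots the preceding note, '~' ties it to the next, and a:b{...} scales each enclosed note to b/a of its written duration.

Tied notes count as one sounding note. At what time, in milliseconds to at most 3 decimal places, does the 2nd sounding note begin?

note 2 onset = 9/4b = 1046.512ms

1. 0.0ms @ 0 + 1046.512ms (9/4)
2. 1046.512ms @ 9/4 + 174.419ms (3/8)
3. 1220.93ms @ 21/8 + 174.419ms (3/8)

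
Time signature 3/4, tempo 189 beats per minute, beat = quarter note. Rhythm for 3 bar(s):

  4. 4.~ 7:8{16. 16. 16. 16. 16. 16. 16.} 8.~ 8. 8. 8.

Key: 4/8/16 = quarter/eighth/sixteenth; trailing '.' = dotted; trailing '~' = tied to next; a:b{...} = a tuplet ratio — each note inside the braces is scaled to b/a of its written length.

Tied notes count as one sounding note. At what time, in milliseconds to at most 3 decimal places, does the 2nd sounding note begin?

note 2 onset = 3/2b = 476.19ms

1. 0.0ms @ 0 + 476.19ms (3/2)
2. 476.19ms @ 3/2 + 612.245ms (27/14)
3. 1088.435ms @ 24/7 + 136.054ms (3/7)
4. 1224.49ms @ 27/7 + 136.054ms (3/7)
5. 1360.544ms @ 30/7 + 136.054ms (3/7)
6. 1496.599ms @ 33/7 + 136.054ms (3/7)
7. 1632.653ms @ 36/7 + 136.054ms (3/7)
8. 1768.707ms @ 39/7 + 136.054ms (3/7)
9. 1904.762ms @ 6 + 476.19ms (3/2)
10. 2380.952ms @ 15/2 + 238.095ms (3/4)
11. 2619.048ms @ 33/4 + 238.095ms (3/4)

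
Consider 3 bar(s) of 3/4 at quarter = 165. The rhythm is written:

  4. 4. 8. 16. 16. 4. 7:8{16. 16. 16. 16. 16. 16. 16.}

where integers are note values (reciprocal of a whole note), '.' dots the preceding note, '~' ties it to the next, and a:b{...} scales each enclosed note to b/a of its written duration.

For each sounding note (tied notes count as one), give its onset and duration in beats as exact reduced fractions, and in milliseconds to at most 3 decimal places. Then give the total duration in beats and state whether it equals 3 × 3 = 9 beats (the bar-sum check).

1) 0.0ms=0b +545.455ms=3/2b
2) 545.455ms=3/2b +545.455ms=3/2b
3) 1090.909ms=3b +272.727ms=3/4b
4) 1363.636ms=15/4b +136.364ms=3/8b
5) 1500.0ms=33/8b +136.364ms=3/8b
6) 1636.364ms=9/2b +545.455ms=3/2b
7) 2181.818ms=6b +155.844ms=3/7b
8) 2337.662ms=45/7b +155.844ms=3/7b
9) 2493.506ms=48/7b +155.844ms=3/7b
10) 2649.351ms=51/7b +155.844ms=3/7b
11) 2805.195ms=54/7b +155.844ms=3/7b
12) 2961.039ms=57/7b +155.844ms=3/7b
13) 3116.883ms=60/7b +155.844ms=3/7b
Σ=9b of 9 (165bpm 3/4) — PASS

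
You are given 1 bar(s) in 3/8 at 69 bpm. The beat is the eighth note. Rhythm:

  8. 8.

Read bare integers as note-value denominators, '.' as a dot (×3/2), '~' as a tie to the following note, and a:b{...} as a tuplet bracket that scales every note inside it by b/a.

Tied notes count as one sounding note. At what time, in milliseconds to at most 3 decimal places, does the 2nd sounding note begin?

note 2 onset = 3/2b = 1304.348ms

1. 0.0ms @ 0 + 1304.348ms (3/2)
2. 1304.348ms @ 3/2 + 1304.348ms (3/2)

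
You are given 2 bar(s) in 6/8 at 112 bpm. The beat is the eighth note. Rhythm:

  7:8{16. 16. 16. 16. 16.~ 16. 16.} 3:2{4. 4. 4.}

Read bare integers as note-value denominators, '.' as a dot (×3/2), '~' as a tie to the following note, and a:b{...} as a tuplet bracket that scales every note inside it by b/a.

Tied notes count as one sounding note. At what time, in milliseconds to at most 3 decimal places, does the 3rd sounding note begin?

1. 0.0ms @ 0 + 459.184ms (6/7)
2. 459.184ms @ 6/7 + 459.184ms (6/7)
3. 918.367ms @ 12/7 + 459.184ms (6/7)
4. 1377.551ms @ 18/7 + 459.184ms (6/7)
5. 1836.735ms @ 24/7 + 918.367ms (12/7)
6. 2755.102ms @ 36/7 + 459.184ms (6/7)
7. 3214.286ms @ 6 + 1071.429ms (2)
8. 4285.714ms @ 8 + 1071.429ms (2)
9. 5357.143ms @ 10 + 1071.429ms (2)

note 3 onset = 12/7b = 918.367ms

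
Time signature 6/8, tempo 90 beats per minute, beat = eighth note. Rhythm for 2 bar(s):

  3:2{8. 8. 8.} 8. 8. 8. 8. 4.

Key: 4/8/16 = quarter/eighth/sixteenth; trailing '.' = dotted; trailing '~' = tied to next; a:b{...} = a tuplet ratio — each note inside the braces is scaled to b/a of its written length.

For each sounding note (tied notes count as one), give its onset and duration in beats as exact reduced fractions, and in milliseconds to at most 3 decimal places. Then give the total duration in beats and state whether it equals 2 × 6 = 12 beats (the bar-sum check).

1) 0.0ms=0b +666.667ms=1b
2) 666.667ms=1b +666.667ms=1b
3) 1333.333ms=2b +666.667ms=1b
4) 2000.0ms=3b +1000.0ms=3/2b
5) 3000.0ms=9/2b +1000.0ms=3/2b
6) 4000.0ms=6b +1000.0ms=3/2b
7) 5000.0ms=15/2b +1000.0ms=3/2b
8) 6000.0ms=9b +2000.0ms=3b
Σ=12b of 12 (90bpm 6/8) — PASS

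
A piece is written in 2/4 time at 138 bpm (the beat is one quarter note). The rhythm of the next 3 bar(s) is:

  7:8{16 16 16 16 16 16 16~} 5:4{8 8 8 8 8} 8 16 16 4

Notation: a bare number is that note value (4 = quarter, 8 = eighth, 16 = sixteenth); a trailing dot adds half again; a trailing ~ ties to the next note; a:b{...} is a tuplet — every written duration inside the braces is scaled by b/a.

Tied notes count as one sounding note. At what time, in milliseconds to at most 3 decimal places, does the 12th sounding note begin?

1. 0.0ms @ 0 + 124.224ms (2/7)
2. 124.224ms @ 2/7 + 124.224ms (2/7)
3. 248.447ms @ 4/7 + 124.224ms (2/7)
4. 372.671ms @ 6/7 + 124.224ms (2/7)
5. 496.894ms @ 8/7 + 124.224ms (2/7)
6. 621.118ms @ 10/7 + 124.224ms (2/7)
7. 745.342ms @ 12/7 + 298.137ms (24/35)
8. 1043.478ms @ 12/5 + 173.913ms (2/5)
9. 1217.391ms @ 14/5 + 173.913ms (2/5)
10. 1391.304ms @ 16/5 + 173.913ms (2/5)
11. 1565.217ms @ 18/5 + 173.913ms (2/5)
12. 1739.13ms @ 4 + 217.391ms (1/2)
13. 1956.522ms @ 9/2 + 108.696ms (1/4)
14. 2065.217ms @ 19/4 + 108.696ms (1/4)
15. 2173.913ms @ 5 + 434.783ms (1)

note 12 onset = 4b = 1739.13ms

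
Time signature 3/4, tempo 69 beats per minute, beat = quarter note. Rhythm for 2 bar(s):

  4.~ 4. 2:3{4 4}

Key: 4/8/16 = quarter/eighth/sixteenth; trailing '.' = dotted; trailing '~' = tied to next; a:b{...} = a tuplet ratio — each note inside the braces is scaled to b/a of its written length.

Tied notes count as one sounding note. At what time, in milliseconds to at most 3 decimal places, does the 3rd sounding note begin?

note 3 onset = 9/2b = 3913.043ms

1. 0.0ms @ 0 + 2608.696ms (3)
2. 2608.696ms @ 3 + 1304.348ms (3/2)
3. 3913.043ms @ 9/2 + 1304.348ms (3/2)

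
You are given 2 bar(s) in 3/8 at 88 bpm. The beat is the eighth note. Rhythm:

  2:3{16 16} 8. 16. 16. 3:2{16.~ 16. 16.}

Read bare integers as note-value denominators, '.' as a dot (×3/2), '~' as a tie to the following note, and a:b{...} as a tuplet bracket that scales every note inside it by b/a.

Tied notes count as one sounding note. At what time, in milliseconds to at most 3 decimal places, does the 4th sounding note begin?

1. 0.0ms @ 0 + 511.364ms (3/4)
2. 511.364ms @ 3/4 + 511.364ms (3/4)
3. 1022.727ms @ 3/2 + 1022.727ms (3/2)
4. 2045.455ms @ 3 + 511.364ms (3/4)
5. 2556.818ms @ 15/4 + 511.364ms (3/4)
6. 3068.182ms @ 9/2 + 681.818ms (1)
7. 3750.0ms @ 11/2 + 340.909ms (1/2)

note 4 onset = 3b = 2045.455ms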